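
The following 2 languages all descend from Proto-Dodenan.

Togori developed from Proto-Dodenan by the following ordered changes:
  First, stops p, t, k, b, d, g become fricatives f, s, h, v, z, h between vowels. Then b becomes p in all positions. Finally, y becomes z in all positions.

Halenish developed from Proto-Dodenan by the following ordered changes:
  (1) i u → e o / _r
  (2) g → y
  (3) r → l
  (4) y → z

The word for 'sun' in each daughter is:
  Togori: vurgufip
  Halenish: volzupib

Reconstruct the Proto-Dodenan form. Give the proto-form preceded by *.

*vurgupib

Position 3: Togori has r, Halenish has l. Togori preserves r here (none of its changes turn any other segment into r), so the proto-segment is *r.
Position 4: Togori has g, Halenish has z. Togori preserves g here (none of its changes turn any other segment into g), so the proto-segment is *g.
Position 2: Togori has u, Halenish has o. Togori preserves u here (none of its changes turn any other segment into u), so the proto-segment is *u.
Continuing position by position gives *vurgupib; check it forward:
Togori: start from *vurgupib.
  rule 1 (intervocalic lenition): vurgupib → vurgufib
  rule 2 (unconditioned shift): vurgufib → vurgufip
  rule 3: no change — vurgufip
  ⇒ Togori vurgufip
Halenish: *vurgupib
  vurgupib → vorgupib   [pre-rhotic lowering]
  vorgupib → voryupib   [unconditioned shift]
  voryupib → volyupib   [unconditioned shift]
  volyupib → volzupib   [unconditioned shift]
  giving Halenish volzupib.
*vurgupib is the unique common source.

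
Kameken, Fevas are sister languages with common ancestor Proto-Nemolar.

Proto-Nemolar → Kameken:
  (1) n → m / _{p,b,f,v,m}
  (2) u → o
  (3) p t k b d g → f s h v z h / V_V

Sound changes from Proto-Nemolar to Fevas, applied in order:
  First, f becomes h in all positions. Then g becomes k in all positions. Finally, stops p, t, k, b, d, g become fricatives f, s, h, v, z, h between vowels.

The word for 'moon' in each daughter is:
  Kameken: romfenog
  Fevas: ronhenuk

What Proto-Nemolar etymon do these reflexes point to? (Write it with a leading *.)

*ronfenug

Position 4: Kameken has f, Fevas has h. Taking the neighbouring segments as reconstructed: Kameken f can only go back to *f; Fevas h could go back to *f or *h — the one source consistent with every daughter is *f.
Position 8: Kameken has g, Fevas has k. Kameken preserves g here (none of its changes turn any other segment into g), so the proto-segment is *g.
Position 7: Kameken has o, Fevas has u. Fevas preserves u here (none of its changes turn any other segment into u), so the proto-segment is *u.
Continuing position by position gives *ronfenug; check it forward:
Kameken: start from *ronfenug.
  rule 1 (nasal place assimilation): ronfenug → romfenug
  rule 2 (vowel merger): romfenug → romfenog
  rule 3: no change — romfenog
  ⇒ Kameken romfenog
Fevas: *ronfenug > ronhenug > ronhenuk  (by unconditioned shift, unconditioned shift)
No other proto-form is consistent with every reflex, so the reconstruction is *ronfenug.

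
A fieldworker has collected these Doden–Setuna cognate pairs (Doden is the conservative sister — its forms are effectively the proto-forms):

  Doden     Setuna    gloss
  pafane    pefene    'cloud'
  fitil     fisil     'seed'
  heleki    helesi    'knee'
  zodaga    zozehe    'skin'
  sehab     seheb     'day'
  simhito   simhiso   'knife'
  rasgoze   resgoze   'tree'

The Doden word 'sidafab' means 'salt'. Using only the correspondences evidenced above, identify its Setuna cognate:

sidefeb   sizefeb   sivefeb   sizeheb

sizefeb

zodaga ~ zozehe — Doden d corresponds to Setuna z between vowels (before a back vowel).
pafane ~ pefene — Doden a corresponds to Setuna e after a consonant, before a labial obstruent.
sehab ~ seheb — Doden a corresponds to Setuna e after a consonant, before a labial obstruent.
Applying these to Doden 'sidafab':
  sidafab → sizafab   (d→z between vowels (before a back vowel))
  sizafab → sizefab   (a→e after a consonant, before a labial obstruent)
  sizefab → sizefeb   (a→e after a consonant, before a labial obstruent)
So the Setuna cognate is 'sizefeb'.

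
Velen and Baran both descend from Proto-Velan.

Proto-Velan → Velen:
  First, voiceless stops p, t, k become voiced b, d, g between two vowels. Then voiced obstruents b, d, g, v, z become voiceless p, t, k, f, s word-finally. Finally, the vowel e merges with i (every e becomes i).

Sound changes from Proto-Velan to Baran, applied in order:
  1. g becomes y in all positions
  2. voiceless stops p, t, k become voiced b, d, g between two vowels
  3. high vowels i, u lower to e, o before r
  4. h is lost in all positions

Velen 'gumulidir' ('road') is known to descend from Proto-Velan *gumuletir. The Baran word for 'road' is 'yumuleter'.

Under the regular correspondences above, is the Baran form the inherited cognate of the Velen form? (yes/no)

no

Derive the expected Baran reflex of *gumuletir:
Baran: *gumuletir
  gumuletir → yumuletir   [unconditioned shift]
  yumuletir → yumuledir   [intervocalic voicing]
  yumuledir → yumuleder   [pre-rhotic lowering]
  yumuleder (rule 4 does not apply)
  giving Baran yumuleder.
The regular Baran reflex would be 'yumuleder', but the attested form is 'yumuleter'. The correspondence is irregular, so they are not cognates (the Baran form has a different source).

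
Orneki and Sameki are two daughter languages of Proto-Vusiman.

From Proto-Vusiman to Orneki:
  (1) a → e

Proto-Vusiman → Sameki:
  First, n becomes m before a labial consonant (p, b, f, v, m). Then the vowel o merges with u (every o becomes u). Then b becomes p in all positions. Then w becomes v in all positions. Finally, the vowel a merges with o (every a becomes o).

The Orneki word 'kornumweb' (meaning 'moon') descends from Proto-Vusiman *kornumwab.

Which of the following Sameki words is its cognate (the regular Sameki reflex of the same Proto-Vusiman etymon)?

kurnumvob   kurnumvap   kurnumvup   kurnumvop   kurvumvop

Sameki: *kornumwab > kurnumwab > kurnumwap > kurnumvap > kurnumvop  (by vowel merger, unconditioned shift, unconditioned shift, vowel merger)

kurnumvop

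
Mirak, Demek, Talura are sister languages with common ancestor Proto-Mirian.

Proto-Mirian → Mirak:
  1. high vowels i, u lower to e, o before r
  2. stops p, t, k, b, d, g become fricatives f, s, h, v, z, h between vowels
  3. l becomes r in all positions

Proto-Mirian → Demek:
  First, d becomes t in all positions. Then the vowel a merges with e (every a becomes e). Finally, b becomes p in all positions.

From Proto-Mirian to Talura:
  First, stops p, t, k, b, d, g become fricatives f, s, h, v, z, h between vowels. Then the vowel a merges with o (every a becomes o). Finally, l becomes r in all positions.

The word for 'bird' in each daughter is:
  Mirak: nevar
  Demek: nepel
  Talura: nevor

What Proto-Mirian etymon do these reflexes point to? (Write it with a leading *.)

*nebal

Position 4: Mirak has a, Demek has e, Talura has o. Mirak preserves a here (none of its changes turn any other segment into a), so the proto-segment is *a.
Position 3: Mirak has v, Demek has p, Talura has v. Taking the neighbouring segments as reconstructed: Mirak v could go back to *b or *v; Demek p could go back to *p or *b; Talura v could go back to *b or *v — the one source consistent with every daughter is *b.
Position 5: Mirak has r, Demek has l, Talura has r. Demek preserves l here (none of its changes turn any other segment into l), so the proto-segment is *l.
This points to *nebal. Verify forward in each daughter:
Mirak: *nebal
  nebal (rule 1 does not apply)
  nebal → neval   [intervocalic lenition]
  neval → nevar   [unconditioned shift]
  giving Mirak nevar.
Demek: *nebal
  nebal (rule 1 does not apply)
  nebal → nebel   [vowel merger]
  nebel → nepel   [unconditioned shift]
  giving Demek nepel.
Talura: start from *nebal.
  rule 1 (intervocalic lenition): nebal → neval
  rule 2 (vowel merger): neval → nevol
  rule 3 (unconditioned shift): nevol → nevor
  ⇒ Talura nevor
*nebal is the unique common source.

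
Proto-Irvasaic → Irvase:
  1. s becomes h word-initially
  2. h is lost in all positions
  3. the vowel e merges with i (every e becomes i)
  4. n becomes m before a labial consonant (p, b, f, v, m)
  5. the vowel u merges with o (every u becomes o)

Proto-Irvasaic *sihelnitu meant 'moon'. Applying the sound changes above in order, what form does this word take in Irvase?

Irvase: start from *sihelnitu.
  rule 1 (debuccalisation): sihelnitu → hihelnitu
  rule 2 (h-loss): hihelnitu → ielnitu
  rule 3 (vowel merger): ielnitu → iilnitu
  rule 4: no change — iilnitu
  rule 5 (vowel merger): iilnitu → iilnito
  ⇒ Irvase iilnito

iilnito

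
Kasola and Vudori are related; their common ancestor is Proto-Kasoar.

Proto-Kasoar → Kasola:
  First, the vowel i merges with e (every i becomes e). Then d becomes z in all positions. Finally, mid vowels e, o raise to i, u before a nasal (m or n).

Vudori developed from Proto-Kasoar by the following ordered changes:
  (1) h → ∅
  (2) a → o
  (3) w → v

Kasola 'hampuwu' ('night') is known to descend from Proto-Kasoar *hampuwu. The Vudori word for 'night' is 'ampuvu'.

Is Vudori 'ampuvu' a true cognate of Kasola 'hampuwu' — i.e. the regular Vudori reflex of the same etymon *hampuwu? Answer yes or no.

Derive the expected Vudori reflex of *hampuwu:
Vudori: start from *hampuwu.
  rule 1 (h-loss): hampuwu → ampuwu
  rule 2 (vowel merger): ampuwu → ompuwu
  rule 3 (unconditioned shift): ompuwu → ompuvu
  ⇒ Vudori ompuvu
The regular Vudori reflex would be 'ompuvu', but the attested form is 'ampuvu'. The correspondence is irregular, so they are not cognates (the Vudori form has a different source).

no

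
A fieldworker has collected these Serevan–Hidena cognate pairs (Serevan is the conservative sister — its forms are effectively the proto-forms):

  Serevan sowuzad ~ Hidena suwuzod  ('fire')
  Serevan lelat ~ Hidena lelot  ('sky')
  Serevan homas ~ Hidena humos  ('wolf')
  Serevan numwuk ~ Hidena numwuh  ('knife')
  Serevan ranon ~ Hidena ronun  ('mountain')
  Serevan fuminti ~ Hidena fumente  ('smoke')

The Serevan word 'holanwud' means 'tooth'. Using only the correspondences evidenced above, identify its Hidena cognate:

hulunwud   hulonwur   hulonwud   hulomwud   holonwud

sowuzad ~ suwuzod — Serevan o corresponds to Hidena u after a consonant, before a consonant other than r, m, n, p, b, f, v.
ranon ~ ronun — Serevan a corresponds to Hidena o after a consonant, before a nasal.
Applying these to Serevan 'holanwud':
  holanwud → hulanwud   (o→u after a consonant, before a consonant other than r, m, n, p, b, f, v)
  hulanwud → hulonwud   (a→o after a consonant, before a nasal)
So the Hidena cognate is 'hulonwud'.

hulonwud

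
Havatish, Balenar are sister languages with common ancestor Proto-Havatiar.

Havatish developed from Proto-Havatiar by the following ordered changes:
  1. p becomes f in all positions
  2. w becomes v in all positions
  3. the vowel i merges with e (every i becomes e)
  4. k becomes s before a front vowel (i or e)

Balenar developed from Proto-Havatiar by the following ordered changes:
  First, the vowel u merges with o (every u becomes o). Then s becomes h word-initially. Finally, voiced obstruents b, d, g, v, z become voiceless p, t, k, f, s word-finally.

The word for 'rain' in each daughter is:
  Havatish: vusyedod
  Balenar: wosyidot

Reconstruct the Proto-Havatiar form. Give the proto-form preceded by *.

Position 8: Havatish has d, Balenar has t. Havatish preserves d here (none of its changes turn any other segment into d), so the proto-segment is *d.
Position 2: Havatish has u, Balenar has o. Havatish preserves u here (none of its changes turn any other segment into u), so the proto-segment is *u.
Verify the candidate proto-form against each daughter:
Havatish: *wusyidod > vusyidod > vusyedod  (by unconditioned shift, vowel merger)
Balenar: *wusyidod
  wusyidod → wosyidod   [vowel merger]
  wosyidod (rule 2 does not apply)
  wosyidod → wosyidot   [final devoicing]
  giving Balenar wosyidot.
Only *wusyidod yields all of Havatish vusyedod, Balenar wosyidot.

*wusyidod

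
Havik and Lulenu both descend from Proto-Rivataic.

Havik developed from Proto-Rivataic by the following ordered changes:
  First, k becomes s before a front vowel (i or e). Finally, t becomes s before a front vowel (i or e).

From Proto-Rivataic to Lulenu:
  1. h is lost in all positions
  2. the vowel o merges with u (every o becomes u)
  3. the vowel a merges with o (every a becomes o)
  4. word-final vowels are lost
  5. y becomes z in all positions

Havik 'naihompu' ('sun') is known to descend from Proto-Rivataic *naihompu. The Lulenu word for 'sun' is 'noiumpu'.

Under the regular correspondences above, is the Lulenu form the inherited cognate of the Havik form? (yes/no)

Derive the expected Lulenu reflex of *naihompu:
Lulenu: *naihompu
  naihompu → naiompu   [h-loss]
  naiompu → naiumpu   [vowel merger]
  naiumpu → noiumpu   [vowel merger]
  noiumpu → noiump   [apocope]
  noiump (rule 5 does not apply)
  giving Lulenu noiump.
The regular Lulenu reflex would be 'noiump', but the attested form is 'noiumpu'. The correspondence is irregular, so they are not cognates (the Lulenu form has a different source).

no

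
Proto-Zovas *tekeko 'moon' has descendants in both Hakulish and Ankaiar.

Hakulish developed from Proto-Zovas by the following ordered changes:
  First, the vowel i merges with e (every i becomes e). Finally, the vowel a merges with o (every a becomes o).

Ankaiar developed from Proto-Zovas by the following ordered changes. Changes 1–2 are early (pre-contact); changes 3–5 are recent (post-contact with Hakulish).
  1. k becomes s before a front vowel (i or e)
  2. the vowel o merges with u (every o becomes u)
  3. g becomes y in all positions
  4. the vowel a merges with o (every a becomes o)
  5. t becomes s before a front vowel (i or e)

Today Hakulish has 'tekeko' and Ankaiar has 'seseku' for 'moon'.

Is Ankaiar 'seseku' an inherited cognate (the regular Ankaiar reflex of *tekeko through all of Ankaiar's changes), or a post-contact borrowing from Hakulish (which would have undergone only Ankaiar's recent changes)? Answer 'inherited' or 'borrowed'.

inherited

If inherited, *tekeko would pass through all of Ankaiar's changes:
Ankaiar: start from *tekeko.
  rule 1 (palatalisation): tekeko → teseko
  rule 2 (vowel merger): teseko → teseku
  rule 3: no change — teseku
  rule 4: no change — teseku
  rule 5 (palatalisation): teseku → seseku
  ⇒ Ankaiar seseku
If borrowed from Hakulish 'tekeko' after the early changes, it would undergo only the recent ones:
  rule 3 (unconditioned shift): no change (tekeko)
  rule 4 (vowel merger): no change (tekeko)
  rule 5 (palatalisation): tekeko → sekeko
  ⇒ as a loan: sekeko
Ankaiar 'seseku' matches the inherited outcome exactly, so it is an inherited cognate, not a loan.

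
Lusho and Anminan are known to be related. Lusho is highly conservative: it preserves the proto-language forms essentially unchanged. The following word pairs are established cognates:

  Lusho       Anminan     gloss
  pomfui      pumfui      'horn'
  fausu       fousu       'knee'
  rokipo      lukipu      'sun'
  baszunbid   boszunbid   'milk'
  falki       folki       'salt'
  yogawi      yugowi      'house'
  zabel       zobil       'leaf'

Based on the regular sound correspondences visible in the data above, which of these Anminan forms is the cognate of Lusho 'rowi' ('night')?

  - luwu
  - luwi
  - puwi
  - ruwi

luwi

rokipo ~ lukipu — Lusho r corresponds to Anminan l word-initially before a back vowel.
rokipo ~ lukipu, yogawi ~ yugowi — Lusho o corresponds to Anminan u after a consonant, before a consonant other than r, m, n, p, b, f, v.
Applying these to Lusho 'rowi':
  rowi → lowi   (r→l word-initially before a back vowel)
  lowi → luwi   (o→u after a consonant, before a consonant other than r, m, n, p, b, f, v)
So the Anminan cognate is 'luwi'.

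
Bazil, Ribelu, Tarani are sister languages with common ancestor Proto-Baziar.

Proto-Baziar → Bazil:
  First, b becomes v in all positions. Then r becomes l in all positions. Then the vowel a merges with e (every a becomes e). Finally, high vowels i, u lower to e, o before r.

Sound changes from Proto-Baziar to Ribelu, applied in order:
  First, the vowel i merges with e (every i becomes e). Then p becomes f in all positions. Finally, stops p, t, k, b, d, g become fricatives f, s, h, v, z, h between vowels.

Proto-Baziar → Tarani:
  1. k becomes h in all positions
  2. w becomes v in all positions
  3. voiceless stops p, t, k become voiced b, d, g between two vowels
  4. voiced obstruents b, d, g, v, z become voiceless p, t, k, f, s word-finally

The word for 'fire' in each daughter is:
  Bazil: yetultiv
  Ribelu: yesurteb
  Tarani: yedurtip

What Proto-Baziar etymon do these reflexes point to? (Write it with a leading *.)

*yeturtib

Position 3: Bazil has t, Ribelu has s, Tarani has d. Bazil preserves t here (none of its changes turn any other segment into t), so the proto-segment is *t.
Position 8: Bazil has v, Ribelu has b, Tarani has p. Ribelu preserves b here (none of its changes turn any other segment into b), so the proto-segment is *b.
Position 5: Bazil has l, Ribelu has r, Tarani has r. Ribelu preserves r here (none of its changes turn any other segment into r), so the proto-segment is *r.
This points to *yeturtib. Verify forward in each daughter:
Bazil: *yeturtib
  yeturtib → yeturtiv   [unconditioned shift]
  yeturtiv → yetultiv   [unconditioned shift]
  yetultiv (rule 3 does not apply)
  yetultiv (rule 4 does not apply)
  giving Bazil yetultiv.
Ribelu: start from *yeturtib.
  rule 1 (vowel merger): yeturtib → yeturteb
  rule 2: no change — yeturteb
  rule 3 (intervocalic lenition): yeturteb → yesurteb
  ⇒ Ribelu yesurteb
Tarani: *yeturtib
  yeturtib (rule 1 does not apply)
  yeturtib (rule 2 does not apply)
  yeturtib → yedurtib   [intervocalic voicing]
  yedurtib → yedurtip   [final devoicing]
  giving Tarani yedurtip.
Only *yeturtib yields all of Bazil yetultiv, Ribelu yesurteb, Tarani yedurtip.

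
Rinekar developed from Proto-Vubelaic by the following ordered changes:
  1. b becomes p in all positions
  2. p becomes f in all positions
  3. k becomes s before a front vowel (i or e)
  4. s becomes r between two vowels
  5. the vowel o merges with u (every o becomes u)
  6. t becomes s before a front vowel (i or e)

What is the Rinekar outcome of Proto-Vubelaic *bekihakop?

Rinekar: *bekihakop
  bekihakop → pekihakop   [unconditioned shift]
  pekihakop → fekihakof   [unconditioned shift]
  fekihakof → fesihakof   [palatalisation]
  fesihakof → ferihakof   [rhotacism]
  ferihakof → ferihakuf   [vowel merger]
  ferihakuf (rule 6 does not apply)
  giving Rinekar ferihakuf.

ferihakuf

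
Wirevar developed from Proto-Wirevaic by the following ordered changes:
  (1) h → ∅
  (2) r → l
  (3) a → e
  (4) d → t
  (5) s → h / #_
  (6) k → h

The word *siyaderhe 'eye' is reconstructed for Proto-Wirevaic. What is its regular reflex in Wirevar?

Wirevar: *siyaderhe
  siyaderhe → siyadere   [h-loss]
  siyadere → siyadele   [unconditioned shift]
  siyadele → siyedele   [vowel merger]
  siyedele → siyetele   [unconditioned shift]
  siyetele → hiyetele   [debuccalisation]
  hiyetele (rule 6 does not apply)
  giving Wirevar hiyetele.

hiyetele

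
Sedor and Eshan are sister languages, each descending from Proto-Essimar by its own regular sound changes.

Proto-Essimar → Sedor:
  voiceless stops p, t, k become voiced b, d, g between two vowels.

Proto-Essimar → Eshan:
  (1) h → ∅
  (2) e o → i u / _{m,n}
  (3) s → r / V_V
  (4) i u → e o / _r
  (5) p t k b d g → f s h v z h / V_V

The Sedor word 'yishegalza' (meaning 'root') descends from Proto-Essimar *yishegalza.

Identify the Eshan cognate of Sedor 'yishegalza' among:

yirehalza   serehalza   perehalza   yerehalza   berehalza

yerehalza

Eshan: *yishegalza > yisegalza > yiregalza > yeregalza > yerehalza  (by h-loss, rhotacism, pre-rhotic lowering, intervocalic lenition)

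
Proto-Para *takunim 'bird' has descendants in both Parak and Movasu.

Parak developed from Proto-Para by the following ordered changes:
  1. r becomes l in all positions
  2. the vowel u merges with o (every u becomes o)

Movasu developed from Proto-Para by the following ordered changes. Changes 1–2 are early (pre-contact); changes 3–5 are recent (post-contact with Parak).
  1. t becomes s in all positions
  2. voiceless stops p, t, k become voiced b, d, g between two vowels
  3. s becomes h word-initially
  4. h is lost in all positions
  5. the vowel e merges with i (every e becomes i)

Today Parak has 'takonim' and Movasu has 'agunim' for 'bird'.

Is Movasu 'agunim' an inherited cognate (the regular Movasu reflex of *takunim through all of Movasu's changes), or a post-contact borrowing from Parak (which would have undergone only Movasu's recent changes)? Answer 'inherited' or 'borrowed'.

inherited

If inherited, *takunim would pass through all of Movasu's changes:
Movasu: start from *takunim.
  rule 1 (unconditioned shift): takunim → sakunim
  rule 2 (intervocalic voicing): sakunim → sagunim
  rule 3 (debuccalisation): sagunim → hagunim
  rule 4 (h-loss): hagunim → agunim
  rule 5: no change — agunim
  ⇒ Movasu agunim
If borrowed from Parak 'takonim' after the early changes, it would undergo only the recent ones:
  rule 3 (debuccalisation): no change (takonim)
  rule 4 (h-loss): no change (takonim)
  rule 5 (vowel merger): no change (takonim)
  ⇒ as a loan: takonim
Movasu 'agunim' matches the inherited outcome exactly, so it is an inherited cognate, not a loan.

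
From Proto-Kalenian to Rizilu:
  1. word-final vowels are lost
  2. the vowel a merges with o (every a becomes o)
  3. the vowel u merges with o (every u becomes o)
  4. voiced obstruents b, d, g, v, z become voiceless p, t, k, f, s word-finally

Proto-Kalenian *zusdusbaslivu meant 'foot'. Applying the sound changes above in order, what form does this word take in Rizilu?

zosdosboslif

Rizilu: *zusdusbaslivu
  zusdusbaslivu → zusdusbasliv   [apocope]
  zusdusbasliv → zusdusbosliv   [vowel merger]
  zusdusbosliv → zosdosbosliv   [vowel merger]
  zosdosbosliv → zosdosboslif   [final devoicing]
  giving Rizilu zosdosboslif.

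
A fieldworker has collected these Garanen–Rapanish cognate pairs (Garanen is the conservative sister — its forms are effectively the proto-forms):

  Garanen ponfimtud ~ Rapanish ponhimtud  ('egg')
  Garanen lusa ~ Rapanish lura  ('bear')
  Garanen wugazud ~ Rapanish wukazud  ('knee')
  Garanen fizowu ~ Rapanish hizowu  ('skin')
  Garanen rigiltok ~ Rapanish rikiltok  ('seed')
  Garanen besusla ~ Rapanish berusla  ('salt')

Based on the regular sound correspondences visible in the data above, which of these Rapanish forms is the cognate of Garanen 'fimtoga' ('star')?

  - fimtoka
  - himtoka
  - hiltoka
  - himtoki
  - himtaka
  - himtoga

himtoka

fizowu ~ hizowu — Garanen f corresponds to Rapanish h word-initially before a front vowel.
wugazud ~ wukazud — Garanen g corresponds to Rapanish k between vowels (before a back vowel).
Applying these to Garanen 'fimtoga':
  fimtoga → himtoga   (f→h word-initially before a front vowel)
  himtoga → himtoka   (g→k between vowels (before a back vowel))
So the Rapanish cognate is 'himtoka'.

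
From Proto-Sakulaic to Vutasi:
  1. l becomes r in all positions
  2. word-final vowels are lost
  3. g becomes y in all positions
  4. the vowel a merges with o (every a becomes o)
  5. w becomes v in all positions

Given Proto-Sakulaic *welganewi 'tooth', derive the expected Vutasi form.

veryonev

Vutasi: start from *welganewi.
  rule 1 (unconditioned shift): welganewi → werganewi
  rule 2 (apocope): werganewi → werganew
  rule 3 (unconditioned shift): werganew → weryanew
  rule 4 (vowel merger): weryanew → weryonew
  rule 5 (unconditioned shift): weryonew → veryonev
  ⇒ Vutasi veryonev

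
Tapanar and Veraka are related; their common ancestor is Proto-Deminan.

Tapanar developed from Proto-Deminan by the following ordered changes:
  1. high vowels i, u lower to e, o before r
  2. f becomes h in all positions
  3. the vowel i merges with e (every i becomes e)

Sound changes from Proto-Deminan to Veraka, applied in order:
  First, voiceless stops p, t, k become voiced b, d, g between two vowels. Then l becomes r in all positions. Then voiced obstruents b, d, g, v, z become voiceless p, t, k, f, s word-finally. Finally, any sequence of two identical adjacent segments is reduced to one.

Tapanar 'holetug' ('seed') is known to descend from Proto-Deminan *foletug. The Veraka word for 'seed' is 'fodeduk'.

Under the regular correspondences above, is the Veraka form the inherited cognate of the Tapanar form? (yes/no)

no

Derive the expected Veraka reflex of *foletug:
Veraka: *foletug > foledug > foredug > foreduk  (by intervocalic voicing, unconditioned shift, final devoicing)
The regular Veraka reflex would be 'foreduk', but the attested form is 'fodeduk'. The correspondence is irregular, so they are not cognates (the Veraka form has a different source).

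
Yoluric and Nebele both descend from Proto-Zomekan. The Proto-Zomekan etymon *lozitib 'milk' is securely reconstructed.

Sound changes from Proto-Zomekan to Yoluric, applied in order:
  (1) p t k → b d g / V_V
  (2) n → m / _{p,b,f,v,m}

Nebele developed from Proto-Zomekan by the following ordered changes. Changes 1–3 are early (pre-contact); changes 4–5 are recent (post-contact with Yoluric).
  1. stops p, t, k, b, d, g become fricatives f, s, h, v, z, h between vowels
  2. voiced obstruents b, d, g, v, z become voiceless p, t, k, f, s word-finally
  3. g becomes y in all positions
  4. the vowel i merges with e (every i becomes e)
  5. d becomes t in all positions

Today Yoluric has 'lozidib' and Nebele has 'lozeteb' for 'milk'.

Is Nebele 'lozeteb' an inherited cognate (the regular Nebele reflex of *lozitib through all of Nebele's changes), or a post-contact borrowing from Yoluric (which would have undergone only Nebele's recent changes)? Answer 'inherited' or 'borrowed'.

If inherited, *lozitib would pass through all of Nebele's changes:
Nebele: start from *lozitib.
  rule 1 (intervocalic lenition): lozitib → lozisib
  rule 2 (final devoicing): lozisib → lozisip
  rule 3: no change — lozisip
  rule 4 (vowel merger): lozisip → lozesep
  rule 5: no change — lozesep
  ⇒ Nebele lozesep
If borrowed from Yoluric 'lozidib' after the early changes, it would undergo only the recent ones:
  rule 4 (vowel merger): lozidib → lozedeb
  rule 5 (unconditioned shift): lozedeb → lozeteb
  ⇒ as a loan: lozeteb
Nebele 'lozeteb' matches the loan outcome 'lozeteb', not the inherited 'lozesep' — it skipped the early Nebele changes, so it was borrowed from Yoluric.

borrowed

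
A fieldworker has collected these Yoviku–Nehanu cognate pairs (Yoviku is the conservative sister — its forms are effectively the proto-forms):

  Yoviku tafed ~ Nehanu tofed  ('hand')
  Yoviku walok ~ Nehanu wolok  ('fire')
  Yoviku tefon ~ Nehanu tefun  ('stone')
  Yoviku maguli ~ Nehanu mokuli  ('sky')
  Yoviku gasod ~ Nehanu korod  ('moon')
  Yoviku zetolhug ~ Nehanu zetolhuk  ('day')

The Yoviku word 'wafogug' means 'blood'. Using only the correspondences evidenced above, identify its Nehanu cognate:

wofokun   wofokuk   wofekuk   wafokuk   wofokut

tafed ~ tofed — Yoviku a corresponds to Nehanu o after a consonant, before a labial obstruent.
maguli ~ mokuli — Yoviku g corresponds to Nehanu k between vowels (before a back vowel).
zetolhug ~ zetolhuk — Yoviku g corresponds to Nehanu k word-finally.
Applying these to Yoviku 'wafogug':
  wafogug → wofogug   (a→o after a consonant, before a labial obstruent)
  wofogug → wofokug   (g→k between vowels (before a back vowel))
  wofokug → wofokuk   (g→k word-finally)
So the Nehanu cognate is 'wofokuk'.

wofokuk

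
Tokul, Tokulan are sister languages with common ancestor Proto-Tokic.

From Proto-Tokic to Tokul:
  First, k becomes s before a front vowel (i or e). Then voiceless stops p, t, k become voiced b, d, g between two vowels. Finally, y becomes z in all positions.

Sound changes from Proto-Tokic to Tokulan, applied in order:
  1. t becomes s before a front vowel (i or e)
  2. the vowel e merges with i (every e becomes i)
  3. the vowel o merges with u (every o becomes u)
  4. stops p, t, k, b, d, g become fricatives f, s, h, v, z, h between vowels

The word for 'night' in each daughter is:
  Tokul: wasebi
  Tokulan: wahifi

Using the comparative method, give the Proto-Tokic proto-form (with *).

Position 5: Tokul has b, Tokulan has f. Taking the neighbouring segments as reconstructed: Tokul b could go back to *p or *b; Tokulan f could go back to *p or *f — the one source consistent with every daughter is *p.
Position 3: Tokul has s, Tokulan has h. Taking the neighbouring segments as reconstructed: Tokul s could go back to *k or *s; Tokulan h could go back to *k or *g or *h — the one source consistent with every daughter is *k.
Position 4: Tokul has e, Tokulan has i. Tokul preserves e here (none of its changes turn any other segment into e), so the proto-segment is *e.
The remaining positions agree across the daughters. Check the candidate against every language:
Tokul: *wakepi > wasepi > wasebi  (by palatalisation, intervocalic voicing)
Tokulan: start from *wakepi.
  rule 1: no change — wakepi
  rule 2 (vowel merger): wakepi → wakipi
  rule 3: no change — wakipi
  rule 4 (intervocalic lenition): wakipi → wahifi
  ⇒ Tokulan wahifi
*wakepi is the unique common source.

*wakepi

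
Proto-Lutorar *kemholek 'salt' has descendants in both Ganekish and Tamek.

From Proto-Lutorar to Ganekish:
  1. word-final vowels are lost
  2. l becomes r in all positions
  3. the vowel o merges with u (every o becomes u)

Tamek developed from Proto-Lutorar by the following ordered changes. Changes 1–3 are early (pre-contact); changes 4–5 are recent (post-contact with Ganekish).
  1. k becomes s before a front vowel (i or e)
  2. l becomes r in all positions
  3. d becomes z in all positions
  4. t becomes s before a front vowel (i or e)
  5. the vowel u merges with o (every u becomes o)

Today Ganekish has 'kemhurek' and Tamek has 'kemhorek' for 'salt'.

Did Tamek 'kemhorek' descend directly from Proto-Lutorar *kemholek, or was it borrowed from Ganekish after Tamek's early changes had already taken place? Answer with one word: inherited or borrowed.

borrowed

If inherited, *kemholek would pass through all of Tamek's changes:
Tamek: *kemholek
  kemholek → semholek   [palatalisation]
  semholek → semhorek   [unconditioned shift]
  semhorek (rule 3 does not apply)
  semhorek (rule 4 does not apply)
  semhorek (rule 5 does not apply)
  giving Tamek semhorek.
If borrowed from Ganekish 'kemhurek' after the early changes, it would undergo only the recent ones:
  rule 4 (palatalisation): no change (kemhurek)
  rule 5 (vowel merger): kemhurek → kemhorek
  ⇒ as a loan: kemhorek
Tamek 'kemhorek' matches the loan outcome 'kemhorek', not the inherited 'semhorek' — it skipped the early Tamek changes, so it was borrowed from Ganekish.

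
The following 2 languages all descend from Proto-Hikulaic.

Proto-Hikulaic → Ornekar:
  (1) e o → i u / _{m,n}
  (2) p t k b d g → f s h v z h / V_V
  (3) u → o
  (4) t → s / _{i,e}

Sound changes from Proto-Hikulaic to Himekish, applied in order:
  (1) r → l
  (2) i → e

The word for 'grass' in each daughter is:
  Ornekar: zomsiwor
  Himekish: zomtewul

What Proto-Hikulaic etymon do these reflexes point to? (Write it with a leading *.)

Position 8: Ornekar has r, Himekish has l. Ornekar preserves r here (none of its changes turn any other segment into r), so the proto-segment is *r.
Position 7: Ornekar has o, Himekish has u. Himekish preserves u here (none of its changes turn any other segment into u), so the proto-segment is *u.
Continuing position by position gives *zomtiwur; check it forward:
Ornekar: start from *zomtiwur.
  rule 1 (pre-nasal raising): zomtiwur → zumtiwur
  rule 2: no change — zumtiwur
  rule 3 (vowel merger): zumtiwur → zomtiwor
  rule 4 (palatalisation): zomtiwor → zomsiwor
  ⇒ Ornekar zomsiwor
Himekish: *zomtiwur > zomtiwul > zomtewul  (by unconditioned shift, vowel merger)
No other proto-form is consistent with every reflex, so the reconstruction is *zomtiwur.

*zomtiwur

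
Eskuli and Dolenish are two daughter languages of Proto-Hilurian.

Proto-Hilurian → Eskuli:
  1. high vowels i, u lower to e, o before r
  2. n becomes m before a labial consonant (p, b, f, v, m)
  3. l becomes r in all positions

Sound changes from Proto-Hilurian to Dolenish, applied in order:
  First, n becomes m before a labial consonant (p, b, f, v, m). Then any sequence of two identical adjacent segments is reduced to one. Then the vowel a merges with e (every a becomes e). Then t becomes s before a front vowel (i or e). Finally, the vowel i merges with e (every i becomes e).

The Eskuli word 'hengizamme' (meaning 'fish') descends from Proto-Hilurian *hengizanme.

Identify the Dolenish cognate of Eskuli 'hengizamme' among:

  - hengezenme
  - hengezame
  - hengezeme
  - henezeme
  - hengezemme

Dolenish: *hengizanme > hengizamme > hengizame > hengizeme > hengezeme  (by nasal place assimilation, degemination, vowel merger, vowel merger)
Only 'hengezeme' matches the regular Dolenish development of *hengizanme.

hengezeme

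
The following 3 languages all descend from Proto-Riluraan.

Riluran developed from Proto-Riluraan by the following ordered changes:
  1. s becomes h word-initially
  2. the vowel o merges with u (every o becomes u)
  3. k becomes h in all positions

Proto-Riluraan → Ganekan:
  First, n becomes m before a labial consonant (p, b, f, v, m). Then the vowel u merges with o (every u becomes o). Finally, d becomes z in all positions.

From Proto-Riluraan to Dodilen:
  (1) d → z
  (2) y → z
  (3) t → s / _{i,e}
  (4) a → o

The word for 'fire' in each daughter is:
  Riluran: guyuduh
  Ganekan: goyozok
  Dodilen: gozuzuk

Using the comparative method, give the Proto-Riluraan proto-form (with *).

*goyuduk

Position 3: Riluran has y, Ganekan has y, Dodilen has z. Riluran preserves y here (none of its changes turn any other segment into y), so the proto-segment is *y.
Position 6: Riluran has u, Ganekan has o, Dodilen has u. Dodilen preserves u here (none of its changes turn any other segment into u), so the proto-segment is *u.
Position 4: Riluran has u, Ganekan has o, Dodilen has u. Dodilen preserves u here (none of its changes turn any other segment into u), so the proto-segment is *u.
Continuing position by position gives *goyuduk; check it forward:
Riluran: *goyuduk > guyuduk > guyuduh  (by vowel merger, unconditioned shift)
Ganekan: *goyuduk
  goyuduk (rule 1 does not apply)
  goyuduk → goyodok   [vowel merger]
  goyodok → goyozok   [unconditioned shift]
  giving Ganekan goyozok.
Dodilen: *goyuduk > goyuzuk > gozuzuk  (by unconditioned shift, unconditioned shift)
*goyuduk is the unique common source.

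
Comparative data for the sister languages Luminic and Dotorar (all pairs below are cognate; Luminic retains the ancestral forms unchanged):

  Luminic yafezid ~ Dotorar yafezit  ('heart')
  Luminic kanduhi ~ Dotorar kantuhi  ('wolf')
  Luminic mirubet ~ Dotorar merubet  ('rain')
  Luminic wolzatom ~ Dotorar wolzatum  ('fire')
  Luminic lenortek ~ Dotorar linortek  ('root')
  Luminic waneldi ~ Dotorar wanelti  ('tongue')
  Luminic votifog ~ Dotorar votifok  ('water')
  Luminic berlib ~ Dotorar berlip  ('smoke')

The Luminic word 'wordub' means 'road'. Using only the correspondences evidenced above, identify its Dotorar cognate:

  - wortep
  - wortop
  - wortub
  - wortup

kanduhi ~ kantuhi — Luminic d corresponds to Dotorar t after a consonant, before a back vowel.
berlib ~ berlip — Luminic b corresponds to Dotorar p word-finally.
Applying these to Luminic 'wordub':
  wordub → wortub   (d→t after a consonant, before a back vowel)
  wortub → wortup   (b→p word-finally)
So the Dotorar cognate is 'wortup'.

wortup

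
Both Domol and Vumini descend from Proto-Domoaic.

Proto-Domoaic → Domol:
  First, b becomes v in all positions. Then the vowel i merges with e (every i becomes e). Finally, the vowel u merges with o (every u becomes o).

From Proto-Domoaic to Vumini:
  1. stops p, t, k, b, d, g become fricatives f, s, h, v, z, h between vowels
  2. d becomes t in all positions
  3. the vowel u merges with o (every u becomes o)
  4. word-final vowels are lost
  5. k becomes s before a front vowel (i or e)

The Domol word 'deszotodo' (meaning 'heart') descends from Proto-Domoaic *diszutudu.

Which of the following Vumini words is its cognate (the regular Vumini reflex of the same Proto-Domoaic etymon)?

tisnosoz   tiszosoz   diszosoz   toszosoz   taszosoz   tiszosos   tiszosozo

Vumini: start from *diszutudu.
  rule 1 (intervocalic lenition): diszutudu → diszusuzu
  rule 2 (unconditioned shift): diszusuzu → tiszusuzu
  rule 3 (vowel merger): tiszusuzu → tiszosozo
  rule 4 (apocope): tiszosozo → tiszosoz
  rule 5: no change — tiszosoz
  ⇒ Vumini tiszosoz
Only 'tiszosoz' matches the regular Vumini development of *diszutudu.

tiszosoz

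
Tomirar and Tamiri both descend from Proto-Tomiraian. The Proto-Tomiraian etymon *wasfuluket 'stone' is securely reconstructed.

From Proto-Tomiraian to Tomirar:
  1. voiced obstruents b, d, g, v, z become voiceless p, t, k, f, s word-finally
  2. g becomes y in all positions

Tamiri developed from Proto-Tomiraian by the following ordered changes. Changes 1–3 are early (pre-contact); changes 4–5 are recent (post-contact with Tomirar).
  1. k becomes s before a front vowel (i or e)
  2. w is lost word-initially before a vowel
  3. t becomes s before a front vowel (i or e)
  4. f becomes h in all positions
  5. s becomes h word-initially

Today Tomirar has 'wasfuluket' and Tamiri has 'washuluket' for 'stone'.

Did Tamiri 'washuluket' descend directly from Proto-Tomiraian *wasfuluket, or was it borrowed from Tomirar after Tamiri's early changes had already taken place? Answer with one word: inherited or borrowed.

borrowed

If inherited, *wasfuluket would pass through all of Tamiri's changes:
Tamiri: *wasfuluket > wasfuluset > asfuluset > ashuluset  (by palatalisation, glide loss, unconditioned shift)
If borrowed from Tomirar 'wasfuluket' after the early changes, it would undergo only the recent ones:
  rule 4 (unconditioned shift): wasfuluket → washuluket
  rule 5 (debuccalisation): no change (washuluket)
  ⇒ as a loan: washuluket
Tamiri 'washuluket' matches the loan outcome 'washuluket', not the inherited 'ashuluset' — it skipped the early Tamiri changes, so it was borrowed from Tomirar.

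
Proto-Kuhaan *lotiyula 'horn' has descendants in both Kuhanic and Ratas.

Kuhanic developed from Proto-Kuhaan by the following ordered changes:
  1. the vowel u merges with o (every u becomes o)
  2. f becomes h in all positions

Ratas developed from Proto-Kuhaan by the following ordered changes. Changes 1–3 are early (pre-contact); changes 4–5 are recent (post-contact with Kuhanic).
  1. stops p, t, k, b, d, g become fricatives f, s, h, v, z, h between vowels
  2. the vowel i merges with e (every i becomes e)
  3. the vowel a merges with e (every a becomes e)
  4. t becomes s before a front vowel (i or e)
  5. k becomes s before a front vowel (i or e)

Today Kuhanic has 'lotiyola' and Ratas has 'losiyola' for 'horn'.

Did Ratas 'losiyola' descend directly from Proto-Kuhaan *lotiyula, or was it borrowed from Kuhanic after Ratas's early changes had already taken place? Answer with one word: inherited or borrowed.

If inherited, *lotiyula would pass through all of Ratas's changes:
Ratas: *lotiyula
  lotiyula → losiyula   [intervocalic lenition]
  losiyula → loseyula   [vowel merger]
  loseyula → loseyule   [vowel merger]
  loseyule (rule 4 does not apply)
  loseyule (rule 5 does not apply)
  giving Ratas loseyule.
If borrowed from Kuhanic 'lotiyola' after the early changes, it would undergo only the recent ones:
  rule 4 (palatalisation): lotiyola → losiyola
  rule 5 (palatalisation): no change (losiyola)
  ⇒ as a loan: losiyola
Ratas 'losiyola' matches the loan outcome 'losiyola', not the inherited 'loseyule' — it skipped the early Ratas changes, so it was borrowed from Kuhanic.

borrowed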